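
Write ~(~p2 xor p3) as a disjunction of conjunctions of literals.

~(~p2 xor p3)
= ~((~p2 & ~p3) | (~~p2 & p3))   [expand xor]
= ~(~p2 & ~p3) & ~(~~p2 & p3)   [De Morgan]
= (~~p2 | ~~p3) & ~(~~p2 & p3)   [De Morgan]
= (p2 | ~~p3) & ~(~~p2 & p3)   [double negation]
= (p2 | p3) & ~(~~p2 & p3)   [double negation]
= (p2 | p3) & (~~~p2 | ~p3)   [De Morgan]
= (p2 | p3) & (~p2 | ~p3)   [double negation]
= (p2 & ~p2) | (p2 & ~p3) | (p3 & ~p2) | (p3 & ~p3)   [distribute & over |]
= (p2 & ~p3) | (p3 & ~p2)   [simplify]

(p2 & ~p3) | (p3 & ~p2)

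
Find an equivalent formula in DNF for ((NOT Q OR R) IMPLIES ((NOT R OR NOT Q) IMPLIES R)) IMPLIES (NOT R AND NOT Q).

NOT Q AND NOT R

((NOT Q OR R) IMPLIES ((NOT R OR NOT Q) IMPLIES R)) IMPLIES (NOT R AND NOT Q)
= NOT ((NOT Q OR R) IMPLIES ((NOT R OR NOT Q) IMPLIES R)) OR (NOT R AND NOT Q)   [eliminate IMPLIES]
= NOT (NOT (NOT Q OR R) OR ((NOT R OR NOT Q) IMPLIES R)) OR (NOT R AND NOT Q)   [eliminate IMPLIES]
= NOT (NOT (NOT Q OR R) OR NOT (NOT R OR NOT Q) OR R) OR (NOT R AND NOT Q)   [eliminate IMPLIES]
= (NOT NOT (NOT Q OR R) AND NOT NOT (NOT R OR NOT Q) AND NOT R) OR (NOT R AND NOT Q)   [De Morgan]
= ((NOT Q OR R) AND NOT NOT (NOT R OR NOT Q) AND NOT R) OR (NOT R AND NOT Q)   [double negation]
= ((NOT Q OR R) AND (NOT R OR NOT Q) AND NOT R) OR (NOT R AND NOT Q)   [double negation]
= (NOT Q AND NOT R AND NOT R) OR (NOT Q AND NOT Q AND NOT R) OR (R AND NOT R AND NOT R) OR (R AND NOT Q AND NOT R) OR (NOT R AND NOT Q)   [distribute AND over OR]
= NOT Q AND NOT R   [simplify]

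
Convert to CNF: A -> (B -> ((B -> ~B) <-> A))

A -> (B -> ((B -> ~B) <-> A))
= ~A | (B -> ((B -> ~B) <-> A))   [eliminate ->]
= ~A | ~B | ((B -> ~B) <-> A)   [eliminate ->]
= ~A | ~B | (((B -> ~B) -> A) & (A -> (B -> ~B)))   [eliminate <->]
= ~A | ~B | ((~(B -> ~B) | A) & (A -> (B -> ~B)))   [eliminate ->]
= ~A | ~B | ((~(~B | ~B) | A) & (A -> (B -> ~B)))   [eliminate ->]
= ~A | ~B | ((~(~B | ~B) | A) & (~A | (B -> ~B)))   [eliminate ->]
= ~A | ~B | ((~(~B | ~B) | A) & (~A | ~B | ~B))   [eliminate ->]
= ~A | ~B | (((~~B & ~~B) | A) & (~A | ~B | ~B))   [De Morgan]
= ~A | ~B | (((B & ~~B) | A) & (~A | ~B | ~B))   [double negation]
= ~A | ~B | (((B & B) | A) & (~A | ~B | ~B))   [double negation]
= (~A | ~B | B | A) & (~A | ~B | B | A) & (~A | ~B | ~A | ~B | ~B)   [distribute | over &]
= ~A | ~B   [simplify]

~A | ~B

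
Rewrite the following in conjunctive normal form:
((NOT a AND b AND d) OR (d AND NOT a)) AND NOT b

((NOT a AND b AND d) OR (d AND NOT a)) AND NOT b
= (NOT a OR d) AND (NOT a OR NOT a) AND (b OR d) AND (b OR NOT a) AND (d OR d) AND (d OR NOT a) AND NOT b   [distribute OR over AND]
= NOT a AND d AND NOT b   [simplify]

NOT a AND d AND NOT b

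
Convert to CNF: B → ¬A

B → ¬A
⇔ ¬B ∨ ¬A   (eliminate →)

¬B ∨ ¬A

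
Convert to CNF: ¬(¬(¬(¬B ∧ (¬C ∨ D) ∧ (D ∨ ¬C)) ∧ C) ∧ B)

¬(¬(¬(¬B ∧ (¬C ∨ D) ∧ (D ∨ ¬C)) ∧ C) ∧ B)
⇔ ¬¬(¬(¬B ∧ (¬C ∨ D) ∧ (D ∨ ¬C)) ∧ C) ∨ ¬B   [De Morgan]
⇔ (¬(¬B ∧ (¬C ∨ D) ∧ (D ∨ ¬C)) ∧ C) ∨ ¬B   [double negation]
⇔ ((¬¬B ∨ ¬(¬C ∨ D) ∨ ¬(D ∨ ¬C)) ∧ C) ∨ ¬B   [De Morgan]
⇔ ((B ∨ ¬(¬C ∨ D) ∨ ¬(D ∨ ¬C)) ∧ C) ∨ ¬B   [double negation]
⇔ ((B ∨ (¬¬C ∧ ¬D) ∨ ¬(D ∨ ¬C)) ∧ C) ∨ ¬B   [De Morgan]
⇔ ((B ∨ (C ∧ ¬D) ∨ ¬(D ∨ ¬C)) ∧ C) ∨ ¬B   [double negation]
⇔ ((B ∨ (C ∧ ¬D) ∨ (¬D ∧ ¬¬C)) ∧ C) ∨ ¬B   [De Morgan]
⇔ ((B ∨ (C ∧ ¬D) ∨ (¬D ∧ C)) ∧ C) ∨ ¬B   [double negation]
⇔ (B ∨ C ∨ ¬D ∨ ¬B) ∧ (B ∨ C ∨ C ∨ ¬B) ∧ (B ∨ ¬D ∨ ¬D ∨ ¬B) ∧ (B ∨ ¬D ∨ C ∨ ¬B) ∧ (C ∨ ¬B)   [distribute ∨ over ∧]
⇔ C ∨ ¬B   [simplify]

C ∨ ¬B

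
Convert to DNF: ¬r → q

r ∨ q

¬r → q
⇔ ¬¬r ∨ q   (eliminate →)
⇔ r ∨ q   (double negation)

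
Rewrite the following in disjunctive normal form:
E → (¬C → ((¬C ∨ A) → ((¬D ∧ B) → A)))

E → (¬C → ((¬C ∨ A) → ((¬D ∧ B) → A)))
≡ ¬E ∨ (¬C → ((¬C ∨ A) → ((¬D ∧ B) → A)))   — eliminate →
≡ ¬E ∨ ¬¬C ∨ ((¬C ∨ A) → ((¬D ∧ B) → A))   — eliminate →
≡ ¬E ∨ ¬¬C ∨ ¬(¬C ∨ A) ∨ ((¬D ∧ B) → A)   — eliminate →
≡ ¬E ∨ ¬¬C ∨ ¬(¬C ∨ A) ∨ ¬(¬D ∧ B) ∨ A   — eliminate →
≡ ¬E ∨ C ∨ ¬(¬C ∨ A) ∨ ¬(¬D ∧ B) ∨ A   — double negation
≡ ¬E ∨ C ∨ (¬¬C ∧ ¬A) ∨ ¬(¬D ∧ B) ∨ A   — De Morgan
≡ ¬E ∨ C ∨ (C ∧ ¬A) ∨ ¬(¬D ∧ B) ∨ A   — double negation
≡ ¬E ∨ C ∨ (C ∧ ¬A) ∨ ¬¬D ∨ ¬B ∨ A   — De Morgan
≡ ¬E ∨ C ∨ (C ∧ ¬A) ∨ D ∨ ¬B ∨ A   — double negation
≡ ¬E ∨ C ∨ D ∨ ¬B ∨ A   — simplify

¬E ∨ C ∨ D ∨ ¬B ∨ A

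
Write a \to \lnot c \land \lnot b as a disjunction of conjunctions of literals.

\lnot a \lor \lnot c \land \lnot b

a \to \lnot c \land \lnot b
≡ \lnot a \lor \lnot c \land \lnot b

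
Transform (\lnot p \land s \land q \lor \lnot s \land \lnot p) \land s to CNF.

\lnot p \land (q \lor \lnot s) \land s

(\lnot p \land s \land q \lor \lnot s \land \lnot p) \land s
≡ (\lnot p \lor \lnot s) \land (\lnot p \lor \lnot p) \land (s \lor \lnot s) \land (s \lor \lnot p) \land (q \lor \lnot s) \land (q \lor \lnot p) \land s   (distribute \lor over \land)
≡ \lnot p \land (q \lor \lnot s) \land s   (simplify)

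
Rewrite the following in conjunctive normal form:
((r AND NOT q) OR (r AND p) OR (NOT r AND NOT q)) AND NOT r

((r AND NOT q) OR (r AND p) OR (NOT r AND NOT q)) AND NOT r
= (r OR r OR NOT r) AND (r OR r OR NOT q) AND (r OR p OR NOT r) AND (r OR p OR NOT q) AND (NOT q OR r OR NOT r) AND (NOT q OR r OR NOT q) AND (NOT q OR p OR NOT r) AND (NOT q OR p OR NOT q) AND NOT r   [distribute OR over AND]
= (r OR NOT q) AND (NOT q OR p) AND NOT r   [simplify]

(r OR NOT q) AND (NOT q OR p) AND NOT r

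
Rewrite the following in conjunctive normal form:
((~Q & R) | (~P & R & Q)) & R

((~Q & R) | (~P & R & Q)) & R
≡ (~Q | ~P) & (~Q | R) & (~Q | Q) & (R | ~P) & (R | R) & (R | Q) & R   [distribute | over &]
≡ (~Q | ~P) & R   [simplify]

(~Q | ~P) & R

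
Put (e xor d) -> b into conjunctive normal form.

(e xor d) -> b
⇔ ~(e xor d) | b   (eliminate ->)
⇔ ~((e | d) & ~(e & d)) | b   (expand xor)
⇔ ~(e | d) | ~~(e & d) | b   (De Morgan)
⇔ (~e & ~d) | ~~(e & d) | b   (De Morgan)
⇔ (~e & ~d) | (e & d) | b   (double negation)
⇔ (~e | e | b) & (~e | d | b) & (~d | e | b) & (~d | d | b)   (distribute | over &)
⇔ (~e | d | b) & (~d | e | b)   (simplify)

(~e | d | b) & (~d | e | b)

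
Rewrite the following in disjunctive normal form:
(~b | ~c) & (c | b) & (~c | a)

(~b & c & a) | (~c & b)

(~b | ~c) & (c | b) & (~c | a)
≡ (~b & c & ~c) | (~b & c & a) | (~b & b & ~c) | (~b & b & a) | (~c & c & ~c) | (~c & c & a) | (~c & b & ~c) | (~c & b & a)   — distribute & over |
≡ (~b & c & a) | (~c & b)   — simplify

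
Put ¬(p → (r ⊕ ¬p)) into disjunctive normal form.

¬(p → (r ⊕ ¬p))
≡ ¬(¬p ∨ (r ⊕ ¬p))   — eliminate →
≡ ¬(¬p ∨ (r ∧ ¬¬p) ∨ (¬r ∧ ¬p))   — expand ⊕
≡ ¬¬p ∧ ¬(r ∧ ¬¬p) ∧ ¬(¬r ∧ ¬p)   — De Morgan
≡ p ∧ ¬(r ∧ ¬¬p) ∧ ¬(¬r ∧ ¬p)   — double negation
≡ p ∧ (¬r ∨ ¬¬¬p) ∧ ¬(¬r ∧ ¬p)   — De Morgan
≡ p ∧ (¬r ∨ ¬p) ∧ ¬(¬r ∧ ¬p)   — double negation
≡ p ∧ (¬r ∨ ¬p) ∧ (¬¬r ∨ ¬¬p)   — De Morgan
≡ p ∧ (¬r ∨ ¬p) ∧ (r ∨ ¬¬p)   — double negation
≡ p ∧ (¬r ∨ ¬p) ∧ (r ∨ p)   — double negation
≡ (p ∧ ¬r ∧ r) ∨ (p ∧ ¬r ∧ p) ∨ (p ∧ ¬p ∧ r) ∨ (p ∧ ¬p ∧ p)   — distribute ∧ over ∨
≡ p ∧ ¬r   — simplify

p ∧ ¬r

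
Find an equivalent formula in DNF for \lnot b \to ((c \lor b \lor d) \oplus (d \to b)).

b \lor (d \land \lnot b) \lor (\lnot c \land \lnot b \land \lnot d)

\lnot b \to ((c \lor b \lor d) \oplus (d \to b))
≡ \lnot \lnot b \lor ((c \lor b \lor d) \oplus (d \to b))   [eliminate \to]
≡ \lnot \lnot b \lor ((c \lor b \lor d) \land \lnot (d \to b)) \lor (\lnot (c \lor b \lor d) \land (d \to b))   [expand \oplus]
≡ \lnot \lnot b \lor ((c \lor b \lor d) \land \lnot (\lnot d \lor b)) \lor (\lnot (c \lor b \lor d) \land (d \to b))   [eliminate \to]
≡ \lnot \lnot b \lor ((c \lor b \lor d) \land \lnot (\lnot d \lor b)) \lor (\lnot (c \lor b \lor d) \land (\lnot d \lor b))   [eliminate \to]
≡ b \lor ((c \lor b \lor d) \land \lnot (\lnot d \lor b)) \lor (\lnot (c \lor b \lor d) \land (\lnot d \lor b))   [double negation]
≡ b \lor ((c \lor b \lor d) \land \lnot \lnot d \land \lnot b) \lor (\lnot (c \lor b \lor d) \land (\lnot d \lor b))   [De Morgan]
≡ b \lor ((c \lor b \lor d) \land d \land \lnot b) \lor (\lnot (c \lor b \lor d) \land (\lnot d \lor b))   [double negation]
≡ b \lor ((c \lor b \lor d) \land d \land \lnot b) \lor (\lnot c \land \lnot b \land \lnot d \land (\lnot d \lor b))   [De Morgan]
≡ b \lor (c \land d \land \lnot b) \lor (b \land d \land \lnot b) \lor (d \land d \land \lnot b) \lor (\lnot c \land \lnot b \land \lnot d \land \lnot d) \lor (\lnot c \land \lnot b \land \lnot d \land b)   [distribute \land over \lor]
≡ b \lor (d \land \lnot b) \lor (\lnot c \land \lnot b \land \lnot d)   [simplify]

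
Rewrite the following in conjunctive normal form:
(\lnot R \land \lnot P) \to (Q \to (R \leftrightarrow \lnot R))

(\lnot R \land \lnot P) \to (Q \to (R \leftrightarrow \lnot R))
= \lnot (\lnot R \land \lnot P) \lor (Q \to (R \leftrightarrow \lnot R))   — eliminate \to
= \lnot (\lnot R \land \lnot P) \lor \lnot Q \lor (R \leftrightarrow \lnot R)   — eliminate \to
= \lnot (\lnot R \land \lnot P) \lor \lnot Q \lor ((R \to \lnot R) \land (\lnot R \to R))   — eliminate \leftrightarrow
= \lnot (\lnot R \land \lnot P) \lor \lnot Q \lor ((\lnot R \lor \lnot R) \land (\lnot R \to R))   — eliminate \to
= \lnot (\lnot R \land \lnot P) \lor \lnot Q \lor ((\lnot R \lor \lnot R) \land (\lnot \lnot R \lor R))   — eliminate \to
= \lnot \lnot R \lor \lnot \lnot P \lor \lnot Q \lor ((\lnot R \lor \lnot R) \land (\lnot \lnot R \lor R))   — De Morgan
= R \lor \lnot \lnot P \lor \lnot Q \lor ((\lnot R \lor \lnot R) \land (\lnot \lnot R \lor R))   — double negation
= R \lor P \lor \lnot Q \lor ((\lnot R \lor \lnot R) \land (\lnot \lnot R \lor R))   — double negation
= R \lor P \lor \lnot Q \lor ((\lnot R \lor \lnot R) \land (R \lor R))   — double negation
= (R \lor P \lor \lnot Q \lor \lnot R \lor \lnot R) \land (R \lor P \lor \lnot Q \lor R \lor R)   — distribute \lor over \land
= R \lor P \lor \lnot Q   — simplify

R \lor P \lor \lnot Q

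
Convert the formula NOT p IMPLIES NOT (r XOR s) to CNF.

NOT p IMPLIES NOT (r XOR s)
≡ NOT NOT p OR NOT (r XOR s)   [eliminate IMPLIES]
≡ NOT NOT p OR NOT ((r OR s) AND NOT (r AND s))   [expand XOR]
≡ p OR NOT ((r OR s) AND NOT (r AND s))   [double negation]
≡ p OR NOT (r OR s) OR NOT NOT (r AND s)   [De Morgan]
≡ p OR (NOT r AND NOT s) OR NOT NOT (r AND s)   [De Morgan]
≡ p OR (NOT r AND NOT s) OR (r AND s)   [double negation]
≡ (p OR NOT r OR r) AND (p OR NOT r OR s) AND (p OR NOT s OR r) AND (p OR NOT s OR s)   [distribute OR over AND]
≡ (p OR NOT r OR s) AND (p OR NOT s OR r)   [simplify]

(p OR NOT r OR s) AND (p OR NOT s OR r)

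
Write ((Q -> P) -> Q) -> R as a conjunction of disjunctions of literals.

~Q | R

((Q -> P) -> Q) -> R
≡ ~((Q -> P) -> Q) | R   [eliminate ->]
≡ ~(~(Q -> P) | Q) | R   [eliminate ->]
≡ ~(~(~Q | P) | Q) | R   [eliminate ->]
≡ (~~(~Q | P) & ~Q) | R   [De Morgan]
≡ ((~Q | P) & ~Q) | R   [double negation]
≡ (~Q | P | R) & (~Q | R)   [distribute | over &]
≡ ~Q | R   [simplify]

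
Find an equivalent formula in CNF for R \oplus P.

(R \lor P) \land (\lnot R \lor \lnot P)

R \oplus P
= (R \lor P) \land \lnot (R \land P)   (expand \oplus)
= (R \lor P) \land (\lnot R \lor \lnot P)   (De Morgan)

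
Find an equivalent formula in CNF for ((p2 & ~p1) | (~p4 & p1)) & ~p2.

(p2 | ~p4) & (p2 | p1) & (~p1 | ~p4) & ~p2

((p2 & ~p1) | (~p4 & p1)) & ~p2
≡ (p2 | ~p4) & (p2 | p1) & (~p1 | ~p4) & (~p1 | p1) & ~p2   [distribute | over &]
≡ (p2 | ~p4) & (p2 | p1) & (~p1 | ~p4) & ~p2   [simplify]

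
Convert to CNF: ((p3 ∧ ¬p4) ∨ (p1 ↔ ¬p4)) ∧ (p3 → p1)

((p3 ∧ ¬p4) ∨ (p1 ↔ ¬p4)) ∧ (p3 → p1)
⇔ ((p3 ∧ ¬p4) ∨ ((p1 → ¬p4) ∧ (¬p4 → p1))) ∧ (p3 → p1)   [eliminate ↔]
⇔ ((p3 ∧ ¬p4) ∨ ((¬p1 ∨ ¬p4) ∧ (¬p4 → p1))) ∧ (p3 → p1)   [eliminate →]
⇔ ((p3 ∧ ¬p4) ∨ ((¬p1 ∨ ¬p4) ∧ (¬¬p4 ∨ p1))) ∧ (p3 → p1)   [eliminate →]
⇔ ((p3 ∧ ¬p4) ∨ ((¬p1 ∨ ¬p4) ∧ (¬¬p4 ∨ p1))) ∧ (¬p3 ∨ p1)   [eliminate →]
⇔ ((p3 ∧ ¬p4) ∨ ((¬p1 ∨ ¬p4) ∧ (p4 ∨ p1))) ∧ (¬p3 ∨ p1)   [double negation]
⇔ (p3 ∨ ¬p1 ∨ ¬p4) ∧ (p3 ∨ p4 ∨ p1) ∧ (¬p4 ∨ ¬p1 ∨ ¬p4) ∧ (¬p4 ∨ p4 ∨ p1) ∧ (¬p3 ∨ p1)   [distribute ∨ over ∧]
⇔ (p3 ∨ p4 ∨ p1) ∧ (¬p4 ∨ ¬p1) ∧ (¬p3 ∨ p1)   [simplify]

(p3 ∨ p4 ∨ p1) ∧ (¬p4 ∨ ¬p1) ∧ (¬p3 ∨ p1)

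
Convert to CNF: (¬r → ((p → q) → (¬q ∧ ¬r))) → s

(¬r ∨ s) ∧ (¬p ∨ q ∨ s) ∧ (q ∨ r ∨ s)

(¬r → ((p → q) → (¬q ∧ ¬r))) → s
≡ ¬(¬r → ((p → q) → (¬q ∧ ¬r))) ∨ s   — eliminate →
≡ ¬(¬¬r ∨ ((p → q) → (¬q ∧ ¬r))) ∨ s   — eliminate →
≡ ¬(¬¬r ∨ ¬(p → q) ∨ (¬q ∧ ¬r)) ∨ s   — eliminate →
≡ ¬(¬¬r ∨ ¬(¬p ∨ q) ∨ (¬q ∧ ¬r)) ∨ s   — eliminate →
≡ (¬¬¬r ∧ ¬¬(¬p ∨ q) ∧ ¬(¬q ∧ ¬r)) ∨ s   — De Morgan
≡ (¬r ∧ ¬¬(¬p ∨ q) ∧ ¬(¬q ∧ ¬r)) ∨ s   — double negation
≡ (¬r ∧ (¬p ∨ q) ∧ ¬(¬q ∧ ¬r)) ∨ s   — double negation
≡ (¬r ∧ (¬p ∨ q) ∧ (¬¬q ∨ ¬¬r)) ∨ s   — De Morgan
≡ (¬r ∧ (¬p ∨ q) ∧ (q ∨ ¬¬r)) ∨ s   — double negation
≡ (¬r ∧ (¬p ∨ q) ∧ (q ∨ r)) ∨ s   — double negation
≡ (¬r ∨ s) ∧ (¬p ∨ q ∨ s) ∧ (q ∨ r ∨ s)   — distribute ∨ over ∧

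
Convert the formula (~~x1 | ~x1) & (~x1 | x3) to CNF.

~x1 | x3

(~~x1 | ~x1) & (~x1 | x3)
≡ (x1 | ~x1) & (~x1 | x3)   [double negation]
≡ ~x1 | x3   [simplify]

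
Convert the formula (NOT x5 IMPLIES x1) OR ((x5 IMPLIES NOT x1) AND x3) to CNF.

x5 OR x1 OR x3

(NOT x5 IMPLIES x1) OR ((x5 IMPLIES NOT x1) AND x3)
⇔ NOT NOT x5 OR x1 OR ((x5 IMPLIES NOT x1) AND x3)
⇔ NOT NOT x5 OR x1 OR ((NOT x5 OR NOT x1) AND x3)
⇔ x5 OR x1 OR ((NOT x5 OR NOT x1) AND x3)
⇔ (x5 OR x1 OR NOT x5 OR NOT x1) AND (x5 OR x1 OR x3)
⇔ x5 OR x1 OR x3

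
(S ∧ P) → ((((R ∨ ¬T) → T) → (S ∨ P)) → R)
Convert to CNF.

(S ∧ P) → ((((R ∨ ¬T) → T) → (S ∨ P)) → R)
≡ ¬(S ∧ P) ∨ ((((R ∨ ¬T) → T) → (S ∨ P)) → R)   [eliminate →]
≡ ¬(S ∧ P) ∨ ¬(((R ∨ ¬T) → T) → (S ∨ P)) ∨ R   [eliminate →]
≡ ¬(S ∧ P) ∨ ¬(¬((R ∨ ¬T) → T) ∨ S ∨ P) ∨ R   [eliminate →]
≡ ¬(S ∧ P) ∨ ¬(¬(¬(R ∨ ¬T) ∨ T) ∨ S ∨ P) ∨ R   [eliminate →]
≡ ¬S ∨ ¬P ∨ ¬(¬(¬(R ∨ ¬T) ∨ T) ∨ S ∨ P) ∨ R   [De Morgan]
≡ ¬S ∨ ¬P ∨ (¬¬(¬(R ∨ ¬T) ∨ T) ∧ ¬S ∧ ¬P) ∨ R   [De Morgan]
≡ ¬S ∨ ¬P ∨ ((¬(R ∨ ¬T) ∨ T) ∧ ¬S ∧ ¬P) ∨ R   [double negation]
≡ ¬S ∨ ¬P ∨ (((¬R ∧ ¬¬T) ∨ T) ∧ ¬S ∧ ¬P) ∨ R   [De Morgan]
≡ ¬S ∨ ¬P ∨ (((¬R ∧ T) ∨ T) ∧ ¬S ∧ ¬P) ∨ R   [double negation]
≡ (¬S ∨ ¬P ∨ ¬R ∨ T ∨ R) ∧ (¬S ∨ ¬P ∨ T ∨ T ∨ R) ∧ (¬S ∨ ¬P ∨ ¬S ∨ R) ∧ (¬S ∨ ¬P ∨ ¬P ∨ R)   [distribute ∨ over ∧]
≡ ¬S ∨ ¬P ∨ R   [simplify]

¬S ∨ ¬P ∨ R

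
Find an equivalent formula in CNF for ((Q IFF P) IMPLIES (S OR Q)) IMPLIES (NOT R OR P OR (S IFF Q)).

((Q IFF P) IMPLIES (S OR Q)) IMPLIES (NOT R OR P OR (S IFF Q))
⇔ NOT ((Q IFF P) IMPLIES (S OR Q)) OR NOT R OR P OR (S IFF Q)   [eliminate IMPLIES]
⇔ NOT (NOT (Q IFF P) OR S OR Q) OR NOT R OR P OR (S IFF Q)   [eliminate IMPLIES]
⇔ NOT (NOT ((Q IMPLIES P) AND (P IMPLIES Q)) OR S OR Q) OR NOT R OR P OR (S IFF Q)   [eliminate IFF]
⇔ NOT (NOT ((NOT Q OR P) AND (P IMPLIES Q)) OR S OR Q) OR NOT R OR P OR (S IFF Q)   [eliminate IMPLIES]
⇔ NOT (NOT ((NOT Q OR P) AND (NOT P OR Q)) OR S OR Q) OR NOT R OR P OR (S IFF Q)   [eliminate IMPLIES]
⇔ NOT (NOT ((NOT Q OR P) AND (NOT P OR Q)) OR S OR Q) OR NOT R OR P OR ((S IMPLIES Q) AND (Q IMPLIES S))   [eliminate IFF]
⇔ NOT (NOT ((NOT Q OR P) AND (NOT P OR Q)) OR S OR Q) OR NOT R OR P OR ((NOT S OR Q) AND (Q IMPLIES S))   [eliminate IMPLIES]
⇔ NOT (NOT ((NOT Q OR P) AND (NOT P OR Q)) OR S OR Q) OR NOT R OR P OR ((NOT S OR Q) AND (NOT Q OR S))   [eliminate IMPLIES]
⇔ (NOT NOT ((NOT Q OR P) AND (NOT P OR Q)) AND NOT S AND NOT Q) OR NOT R OR P OR ((NOT S OR Q) AND (NOT Q OR S))   [De Morgan]
⇔ ((NOT Q OR P) AND (NOT P OR Q) AND NOT S AND NOT Q) OR NOT R OR P OR ((NOT S OR Q) AND (NOT Q OR S))   [double negation]
⇔ (NOT Q OR P OR NOT R OR P OR NOT S OR Q) AND (NOT Q OR P OR NOT R OR P OR NOT Q OR S) AND (NOT P OR Q OR NOT R OR P OR NOT S OR Q) AND (NOT P OR Q OR NOT R OR P OR NOT Q OR S) AND (NOT S OR NOT R OR P OR NOT S OR Q) AND (NOT S OR NOT R OR P OR NOT Q OR S) AND (NOT Q OR NOT R OR P OR NOT S OR Q) AND (NOT Q OR NOT R OR P OR NOT Q OR S)   [distribute OR over AND]
⇔ (NOT Q OR P OR NOT R OR S) AND (NOT S OR NOT R OR P OR Q)   [simplify]

(NOT Q OR P OR NOT R OR S) AND (NOT S OR NOT R OR P OR Q)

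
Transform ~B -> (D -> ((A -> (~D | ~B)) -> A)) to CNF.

B | ~D | A

~B -> (D -> ((A -> (~D | ~B)) -> A))
⇔ ~~B | (D -> ((A -> (~D | ~B)) -> A))   [eliminate ->]
⇔ ~~B | ~D | ((A -> (~D | ~B)) -> A)   [eliminate ->]
⇔ ~~B | ~D | ~(A -> (~D | ~B)) | A   [eliminate ->]
⇔ ~~B | ~D | ~(~A | ~D | ~B) | A   [eliminate ->]
⇔ B | ~D | ~(~A | ~D | ~B) | A   [double negation]
⇔ B | ~D | (~~A & ~~D & ~~B) | A   [De Morgan]
⇔ B | ~D | (A & ~~D & ~~B) | A   [double negation]
⇔ B | ~D | (A & D & ~~B) | A   [double negation]
⇔ B | ~D | (A & D & B) | A   [double negation]
⇔ (B | ~D | A | A) & (B | ~D | D | A) & (B | ~D | B | A)   [distribute | over &]
⇔ B | ~D | A   [simplify]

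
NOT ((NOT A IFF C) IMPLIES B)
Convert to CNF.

NOT ((NOT A IFF C) IMPLIES B)
≡ NOT (NOT (NOT A IFF C) OR B)   (eliminate IMPLIES)
≡ NOT (NOT ((NOT A IMPLIES C) AND (C IMPLIES NOT A)) OR B)   (eliminate IFF)
≡ NOT (NOT ((NOT NOT A OR C) AND (C IMPLIES NOT A)) OR B)   (eliminate IMPLIES)
≡ NOT (NOT ((NOT NOT A OR C) AND (NOT C OR NOT A)) OR B)   (eliminate IMPLIES)
≡ NOT NOT ((NOT NOT A OR C) AND (NOT C OR NOT A)) AND NOT B   (De Morgan)
≡ (NOT NOT A OR C) AND (NOT C OR NOT A) AND NOT B   (double negation)
≡ (A OR C) AND (NOT C OR NOT A) AND NOT B   (double negation)

(A OR C) AND (NOT C OR NOT A) AND NOT B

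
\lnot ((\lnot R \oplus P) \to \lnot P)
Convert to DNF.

\lnot ((\lnot R \oplus P) \to \lnot P)
≡ \lnot (\lnot (\lnot R \oplus P) \lor \lnot P)   [eliminate \to]
≡ \lnot (\lnot ((\lnot R \land \lnot P) \lor (\lnot \lnot R \land P)) \lor \lnot P)   [expand \oplus]
≡ \lnot \lnot ((\lnot R \land \lnot P) \lor (\lnot \lnot R \land P)) \land \lnot \lnot P   [De Morgan]
≡ ((\lnot R \land \lnot P) \lor (\lnot \lnot R \land P)) \land \lnot \lnot P   [double negation]
≡ ((\lnot R \land \lnot P) \lor (R \land P)) \land \lnot \lnot P   [double negation]
≡ ((\lnot R \land \lnot P) \lor (R \land P)) \land P   [double negation]
≡ (\lnot R \land \lnot P \land P) \lor (R \land P \land P)   [distribute \land over \lor]
≡ R \land P   [simplify]

R \land P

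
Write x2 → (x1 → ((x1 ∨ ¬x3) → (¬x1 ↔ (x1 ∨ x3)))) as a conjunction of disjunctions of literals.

x2 → (x1 → ((x1 ∨ ¬x3) → (¬x1 ↔ (x1 ∨ x3))))
⇔ ¬x2 ∨ (x1 → ((x1 ∨ ¬x3) → (¬x1 ↔ (x1 ∨ x3))))   [eliminate →]
⇔ ¬x2 ∨ ¬x1 ∨ ((x1 ∨ ¬x3) → (¬x1 ↔ (x1 ∨ x3)))   [eliminate →]
⇔ ¬x2 ∨ ¬x1 ∨ ¬(x1 ∨ ¬x3) ∨ (¬x1 ↔ (x1 ∨ x3))   [eliminate →]
⇔ ¬x2 ∨ ¬x1 ∨ ¬(x1 ∨ ¬x3) ∨ ((¬x1 → (x1 ∨ x3)) ∧ ((x1 ∨ x3) → ¬x1))   [eliminate ↔]
⇔ ¬x2 ∨ ¬x1 ∨ ¬(x1 ∨ ¬x3) ∨ ((¬¬x1 ∨ x1 ∨ x3) ∧ ((x1 ∨ x3) → ¬x1))   [eliminate →]
⇔ ¬x2 ∨ ¬x1 ∨ ¬(x1 ∨ ¬x3) ∨ ((¬¬x1 ∨ x1 ∨ x3) ∧ (¬(x1 ∨ x3) ∨ ¬x1))   [eliminate →]
⇔ ¬x2 ∨ ¬x1 ∨ (¬x1 ∧ ¬¬x3) ∨ ((¬¬x1 ∨ x1 ∨ x3) ∧ (¬(x1 ∨ x3) ∨ ¬x1))   [De Morgan]
⇔ ¬x2 ∨ ¬x1 ∨ (¬x1 ∧ x3) ∨ ((¬¬x1 ∨ x1 ∨ x3) ∧ (¬(x1 ∨ x3) ∨ ¬x1))   [double negation]
⇔ ¬x2 ∨ ¬x1 ∨ (¬x1 ∧ x3) ∨ ((x1 ∨ x1 ∨ x3) ∧ (¬(x1 ∨ x3) ∨ ¬x1))   [double negation]
⇔ ¬x2 ∨ ¬x1 ∨ (¬x1 ∧ x3) ∨ ((x1 ∨ x1 ∨ x3) ∧ ((¬x1 ∧ ¬x3) ∨ ¬x1))   [De Morgan]
⇔ (¬x2 ∨ ¬x1 ∨ ¬x1 ∨ x1 ∨ x1 ∨ x3) ∧ (¬x2 ∨ ¬x1 ∨ ¬x1 ∨ ¬x1 ∨ ¬x1) ∧ (¬x2 ∨ ¬x1 ∨ ¬x1 ∨ ¬x3 ∨ ¬x1) ∧ (¬x2 ∨ ¬x1 ∨ x3 ∨ x1 ∨ x1 ∨ x3) ∧ (¬x2 ∨ ¬x1 ∨ x3 ∨ ¬x1 ∨ ¬x1) ∧ (¬x2 ∨ ¬x1 ∨ x3 ∨ ¬x3 ∨ ¬x1)   [distribute ∨ over ∧]
⇔ ¬x2 ∨ ¬x1   [simplify]

¬x2 ∨ ¬x1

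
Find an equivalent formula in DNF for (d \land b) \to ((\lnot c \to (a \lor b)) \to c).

\lnot d \lor \lnot b \lor c

(d \land b) \to ((\lnot c \to (a \lor b)) \to c)
= \lnot (d \land b) \lor ((\lnot c \to (a \lor b)) \to c)   [eliminate \to]
= \lnot (d \land b) \lor \lnot (\lnot c \to (a \lor b)) \lor c   [eliminate \to]
= \lnot (d \land b) \lor \lnot (\lnot \lnot c \lor a \lor b) \lor c   [eliminate \to]
= \lnot d \lor \lnot b \lor \lnot (\lnot \lnot c \lor a \lor b) \lor c   [De Morgan]
= \lnot d \lor \lnot b \lor (\lnot \lnot \lnot c \land \lnot a \land \lnot b) \lor c   [De Morgan]
= \lnot d \lor \lnot b \lor (\lnot c \land \lnot a \land \lnot b) \lor c   [double negation]
= \lnot d \lor \lnot b \lor c   [simplify]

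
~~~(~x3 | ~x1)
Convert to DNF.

~~~(~x3 | ~x1)
= ~(~x3 | ~x1)   [double negation]
= ~~x3 & ~~x1   [De Morgan]
= x3 & ~~x1   [double negation]
= x3 & x1   [double negation]

x3 & x1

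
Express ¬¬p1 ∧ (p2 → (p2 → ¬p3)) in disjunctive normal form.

(p1 ∧ ¬p2) ∨ (p1 ∧ ¬p3)

¬¬p1 ∧ (p2 → (p2 → ¬p3))
⇔ ¬¬p1 ∧ (¬p2 ∨ (p2 → ¬p3))   (eliminate →)
⇔ ¬¬p1 ∧ (¬p2 ∨ ¬p2 ∨ ¬p3)   (eliminate →)
⇔ p1 ∧ (¬p2 ∨ ¬p2 ∨ ¬p3)   (double negation)
⇔ (p1 ∧ ¬p2) ∨ (p1 ∧ ¬p2) ∨ (p1 ∧ ¬p3)   (distribute ∧ over ∨)
⇔ (p1 ∧ ¬p2) ∨ (p1 ∧ ¬p3)   (simplify)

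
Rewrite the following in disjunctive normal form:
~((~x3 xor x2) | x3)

x2 & ~x3

~((~x3 xor x2) | x3)
≡ ~((~x3 & ~x2) | (~~x3 & x2) | x3)   [expand xor]
≡ ~(~x3 & ~x2) & ~(~~x3 & x2) & ~x3   [De Morgan]
≡ (~~x3 | ~~x2) & ~(~~x3 & x2) & ~x3   [De Morgan]
≡ (x3 | ~~x2) & ~(~~x3 & x2) & ~x3   [double negation]
≡ (x3 | x2) & ~(~~x3 & x2) & ~x3   [double negation]
≡ (x3 | x2) & (~~~x3 | ~x2) & ~x3   [De Morgan]
≡ (x3 | x2) & (~x3 | ~x2) & ~x3   [double negation]
≡ (x3 & ~x3 & ~x3) | (x3 & ~x2 & ~x3) | (x2 & ~x3 & ~x3) | (x2 & ~x2 & ~x3)   [distribute & over |]
≡ x2 & ~x3   [simplify]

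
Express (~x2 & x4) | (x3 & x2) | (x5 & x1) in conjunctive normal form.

(~x2 | x3 | x5) & (~x2 | x3 | x1) & (x4 | x3 | x5) & (x4 | x3 | x1) & (x4 | x2 | x5) & (x4 | x2 | x1)

(~x2 & x4) | (x3 & x2) | (x5 & x1)
≡ (~x2 | x3 | x5) & (~x2 | x3 | x1) & (~x2 | x2 | x5) & (~x2 | x2 | x1) & (x4 | x3 | x5) & (x4 | x3 | x1) & (x4 | x2 | x5) & (x4 | x2 | x1)   [distribute | over &]
≡ (~x2 | x3 | x5) & (~x2 | x3 | x1) & (x4 | x3 | x5) & (x4 | x3 | x1) & (x4 | x2 | x5) & (x4 | x2 | x1)   [simplify]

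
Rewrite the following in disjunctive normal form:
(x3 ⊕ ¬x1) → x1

(¬x1 ∧ x3) ∨ x1

(x3 ⊕ ¬x1) → x1
≡ ¬(x3 ⊕ ¬x1) ∨ x1
≡ ¬((x3 ∧ ¬¬x1) ∨ (¬x3 ∧ ¬x1)) ∨ x1
≡ (¬(x3 ∧ ¬¬x1) ∧ ¬(¬x3 ∧ ¬x1)) ∨ x1
≡ ((¬x3 ∨ ¬¬¬x1) ∧ ¬(¬x3 ∧ ¬x1)) ∨ x1
≡ ((¬x3 ∨ ¬x1) ∧ ¬(¬x3 ∧ ¬x1)) ∨ x1
≡ ((¬x3 ∨ ¬x1) ∧ (¬¬x3 ∨ ¬¬x1)) ∨ x1
≡ ((¬x3 ∨ ¬x1) ∧ (x3 ∨ ¬¬x1)) ∨ x1
≡ ((¬x3 ∨ ¬x1) ∧ (x3 ∨ x1)) ∨ x1
≡ (¬x3 ∧ x3) ∨ (¬x3 ∧ x1) ∨ (¬x1 ∧ x3) ∨ (¬x1 ∧ x1) ∨ x1
≡ (¬x1 ∧ x3) ∨ x1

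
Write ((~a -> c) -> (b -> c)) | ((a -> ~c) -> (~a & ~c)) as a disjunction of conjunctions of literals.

(~a & ~c) | ~b | c

((~a -> c) -> (b -> c)) | ((a -> ~c) -> (~a & ~c))
= ~(~a -> c) | (b -> c) | ((a -> ~c) -> (~a & ~c))
= ~(~~a | c) | (b -> c) | ((a -> ~c) -> (~a & ~c))
= ~(~~a | c) | ~b | c | ((a -> ~c) -> (~a & ~c))
= ~(~~a | c) | ~b | c | ~(a -> ~c) | (~a & ~c)
= ~(~~a | c) | ~b | c | ~(~a | ~c) | (~a & ~c)
= (~~~a & ~c) | ~b | c | ~(~a | ~c) | (~a & ~c)
= (~a & ~c) | ~b | c | ~(~a | ~c) | (~a & ~c)
= (~a & ~c) | ~b | c | (~~a & ~~c) | (~a & ~c)
= (~a & ~c) | ~b | c | (a & ~~c) | (~a & ~c)
= (~a & ~c) | ~b | c | (a & c) | (~a & ~c)
= (~a & ~c) | ~b | c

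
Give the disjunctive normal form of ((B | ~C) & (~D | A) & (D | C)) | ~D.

((B | ~C) & (~D | A) & (D | C)) | ~D
≡ (B & ~D & D) | (B & ~D & C) | (B & A & D) | (B & A & C) | (~C & ~D & D) | (~C & ~D & C) | (~C & A & D) | (~C & A & C) | ~D   [distribute & over |]
≡ (B & A & D) | (B & A & C) | (~C & A & D) | ~D   [simplify]

(B & A & D) | (B & A & C) | (~C & A & D) | ~D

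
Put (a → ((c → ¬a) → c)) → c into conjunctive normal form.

a ∨ c

(a → ((c → ¬a) → c)) → c
⇔ ¬(a → ((c → ¬a) → c)) ∨ c   [eliminate →]
⇔ ¬(¬a ∨ ((c → ¬a) → c)) ∨ c   [eliminate →]
⇔ ¬(¬a ∨ ¬(c → ¬a) ∨ c) ∨ c   [eliminate →]
⇔ ¬(¬a ∨ ¬(¬c ∨ ¬a) ∨ c) ∨ c   [eliminate →]
⇔ ¬¬a ∧ ¬¬(¬c ∨ ¬a) ∧ ¬c ∨ c   [De Morgan]
⇔ a ∧ ¬¬(¬c ∨ ¬a) ∧ ¬c ∨ c   [double negation]
⇔ a ∧ (¬c ∨ ¬a) ∧ ¬c ∨ c   [double negation]
⇔ (a ∨ c) ∧ (¬c ∨ ¬a ∨ c) ∧ (¬c ∨ c)   [distribute ∨ over ∧]
⇔ a ∨ c   [simplify]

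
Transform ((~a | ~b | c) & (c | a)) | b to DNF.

(~b & a) | c | b

((~a | ~b | c) & (c | a)) | b
≡ (~a & c) | (~a & a) | (~b & c) | (~b & a) | (c & c) | (c & a) | b   [distribute & over |]
≡ (~b & a) | c | b   [simplify]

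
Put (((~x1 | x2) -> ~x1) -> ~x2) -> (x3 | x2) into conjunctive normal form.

(((~x1 | x2) -> ~x1) -> ~x2) -> (x3 | x2)
≡ ~(((~x1 | x2) -> ~x1) -> ~x2) | x3 | x2   [eliminate ->]
≡ ~(~((~x1 | x2) -> ~x1) | ~x2) | x3 | x2   [eliminate ->]
≡ ~(~(~(~x1 | x2) | ~x1) | ~x2) | x3 | x2   [eliminate ->]
≡ (~~(~(~x1 | x2) | ~x1) & ~~x2) | x3 | x2   [De Morgan]
≡ ((~(~x1 | x2) | ~x1) & ~~x2) | x3 | x2   [double negation]
≡ (((~~x1 & ~x2) | ~x1) & ~~x2) | x3 | x2   [De Morgan]
≡ (((x1 & ~x2) | ~x1) & ~~x2) | x3 | x2   [double negation]
≡ (((x1 & ~x2) | ~x1) & x2) | x3 | x2   [double negation]
≡ (x1 | ~x1 | x3 | x2) & (~x2 | ~x1 | x3 | x2) & (x2 | x3 | x2)   [distribute | over &]
≡ x2 | x3   [simplify]

x2 | x3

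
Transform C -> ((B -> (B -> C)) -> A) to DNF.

C -> ((B -> (B -> C)) -> A)
= ~C | ((B -> (B -> C)) -> A)   — eliminate ->
= ~C | ~(B -> (B -> C)) | A   — eliminate ->
= ~C | ~(~B | (B -> C)) | A   — eliminate ->
= ~C | ~(~B | ~B | C) | A   — eliminate ->
= ~C | (~~B & ~~B & ~C) | A   — De Morgan
= ~C | (B & ~~B & ~C) | A   — double negation
= ~C | (B & B & ~C) | A   — double negation
= ~C | A   — simplify

~C | A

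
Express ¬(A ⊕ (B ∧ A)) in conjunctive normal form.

¬(A ⊕ (B ∧ A))
≡ ¬((A ∨ (B ∧ A)) ∧ ¬(A ∧ B ∧ A))   (expand ⊕)
≡ ¬(A ∨ (B ∧ A)) ∨ ¬¬(A ∧ B ∧ A)   (De Morgan)
≡ (¬A ∧ ¬(B ∧ A)) ∨ ¬¬(A ∧ B ∧ A)   (De Morgan)
≡ (¬A ∧ (¬B ∨ ¬A)) ∨ ¬¬(A ∧ B ∧ A)   (De Morgan)
≡ (¬A ∧ (¬B ∨ ¬A)) ∨ (A ∧ B ∧ A)   (double negation)
≡ (¬A ∨ A) ∧ (¬A ∨ B) ∧ (¬A ∨ A) ∧ (¬B ∨ ¬A ∨ A) ∧ (¬B ∨ ¬A ∨ B) ∧ (¬B ∨ ¬A ∨ A)   (distribute ∨ over ∧)
≡ ¬A ∨ B   (simplify)

¬A ∨ B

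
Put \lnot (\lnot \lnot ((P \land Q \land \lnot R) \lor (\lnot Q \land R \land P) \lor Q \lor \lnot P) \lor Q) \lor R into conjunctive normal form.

(\lnot Q \lor R) \land (P \lor R)

\lnot (\lnot \lnot ((P \land Q \land \lnot R) \lor (\lnot Q \land R \land P) \lor Q \lor \lnot P) \lor Q) \lor R
⇔ (\lnot \lnot \lnot ((P \land Q \land \lnot R) \lor (\lnot Q \land R \land P) \lor Q \lor \lnot P) \land \lnot Q) \lor R   [De Morgan]
⇔ (\lnot ((P \land Q \land \lnot R) \lor (\lnot Q \land R \land P) \lor Q \lor \lnot P) \land \lnot Q) \lor R   [double negation]
⇔ (\lnot (P \land Q \land \lnot R) \land \lnot (\lnot Q \land R \land P) \land \lnot Q \land \lnot \lnot P \land \lnot Q) \lor R   [De Morgan]
⇔ ((\lnot P \lor \lnot Q \lor \lnot \lnot R) \land \lnot (\lnot Q \land R \land P) \land \lnot Q \land \lnot \lnot P \land \lnot Q) \lor R   [De Morgan]
⇔ ((\lnot P \lor \lnot Q \lor R) \land \lnot (\lnot Q \land R \land P) \land \lnot Q \land \lnot \lnot P \land \lnot Q) \lor R   [double negation]
⇔ ((\lnot P \lor \lnot Q \lor R) \land (\lnot \lnot Q \lor \lnot R \lor \lnot P) \land \lnot Q \land \lnot \lnot P \land \lnot Q) \lor R   [De Morgan]
⇔ ((\lnot P \lor \lnot Q \lor R) \land (Q \lor \lnot R \lor \lnot P) \land \lnot Q \land \lnot \lnot P \land \lnot Q) \lor R   [double negation]
⇔ ((\lnot P \lor \lnot Q \lor R) \land (Q \lor \lnot R \lor \lnot P) \land \lnot Q \land P \land \lnot Q) \lor R   [double negation]
⇔ (\lnot P \lor \lnot Q \lor R \lor R) \land (Q \lor \lnot R \lor \lnot P \lor R) \land (\lnot Q \lor R) \land (P \lor R) \land (\lnot Q \lor R)   [distribute \lor over \land]
⇔ (\lnot Q \lor R) \land (P \lor R)   [simplify]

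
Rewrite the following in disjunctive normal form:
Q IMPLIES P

Q IMPLIES P
= NOT Q OR P   — eliminate IMPLIES

NOT Q OR P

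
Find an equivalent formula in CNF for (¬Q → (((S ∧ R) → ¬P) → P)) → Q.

(¬Q → (((S ∧ R) → ¬P) → P)) → Q
= ¬(¬Q → (((S ∧ R) → ¬P) → P)) ∨ Q   (eliminate →)
= ¬(¬¬Q ∨ (((S ∧ R) → ¬P) → P)) ∨ Q   (eliminate →)
= ¬(¬¬Q ∨ ¬((S ∧ R) → ¬P) ∨ P) ∨ Q   (eliminate →)
= ¬(¬¬Q ∨ ¬(¬(S ∧ R) ∨ ¬P) ∨ P) ∨ Q   (eliminate →)
= (¬¬¬Q ∧ ¬¬(¬(S ∧ R) ∨ ¬P) ∧ ¬P) ∨ Q   (De Morgan)
= (¬Q ∧ ¬¬(¬(S ∧ R) ∨ ¬P) ∧ ¬P) ∨ Q   (double negation)
= (¬Q ∧ (¬(S ∧ R) ∨ ¬P) ∧ ¬P) ∨ Q   (double negation)
= (¬Q ∧ (¬S ∨ ¬R ∨ ¬P) ∧ ¬P) ∨ Q   (De Morgan)
= (¬Q ∨ Q) ∧ (¬S ∨ ¬R ∨ ¬P ∨ Q) ∧ (¬P ∨ Q)   (distribute ∨ over ∧)
= ¬P ∨ Q   (simplify)

¬P ∨ Q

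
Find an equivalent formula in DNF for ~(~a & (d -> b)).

~(~a & (d -> b))
= ~(~a & (~d | b))   [eliminate ->]
= ~~a | ~(~d | b)   [De Morgan]
= a | ~(~d | b)   [double negation]
= a | (~~d & ~b)   [De Morgan]
= a | (d & ~b)   [double negation]

a | (d & ~b)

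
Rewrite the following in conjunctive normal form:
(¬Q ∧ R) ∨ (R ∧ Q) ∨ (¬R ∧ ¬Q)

¬Q ∨ R

(¬Q ∧ R) ∨ (R ∧ Q) ∨ (¬R ∧ ¬Q)
≡ (¬Q ∨ R ∨ ¬R) ∧ (¬Q ∨ R ∨ ¬Q) ∧ (¬Q ∨ Q ∨ ¬R) ∧ (¬Q ∨ Q ∨ ¬Q) ∧ (R ∨ R ∨ ¬R) ∧ (R ∨ R ∨ ¬Q) ∧ (R ∨ Q ∨ ¬R) ∧ (R ∨ Q ∨ ¬Q)   (distribute ∨ over ∧)
≡ ¬Q ∨ R   (simplify)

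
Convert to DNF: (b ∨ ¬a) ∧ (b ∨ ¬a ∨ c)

b ∨ ¬a

(b ∨ ¬a) ∧ (b ∨ ¬a ∨ c)
= (b ∧ b) ∨ (b ∧ ¬a) ∨ (b ∧ c) ∨ (¬a ∧ b) ∨ (¬a ∧ ¬a) ∨ (¬a ∧ c)   (distribute ∧ over ∨)
= b ∨ ¬a   (simplify)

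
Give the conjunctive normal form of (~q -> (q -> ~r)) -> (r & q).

(~q -> (q -> ~r)) -> (r & q)
≡ ~(~q -> (q -> ~r)) | (r & q)   — eliminate ->
≡ ~(~~q | (q -> ~r)) | (r & q)   — eliminate ->
≡ ~(~~q | ~q | ~r) | (r & q)   — eliminate ->
≡ (~~~q & ~~q & ~~r) | (r & q)   — De Morgan
≡ (~q & ~~q & ~~r) | (r & q)   — double negation
≡ (~q & q & ~~r) | (r & q)   — double negation
≡ (~q & q & r) | (r & q)   — double negation
≡ (~q | r) & (~q | q) & (q | r) & (q | q) & (r | r) & (r | q)   — distribute | over &
≡ q & r   — simplify

q & r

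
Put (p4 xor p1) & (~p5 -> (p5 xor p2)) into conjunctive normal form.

(p4 xor p1) & (~p5 -> (p5 xor p2))
≡ (p4 | p1) & ~(p4 & p1) & (~p5 -> (p5 xor p2))   (expand xor)
≡ (p4 | p1) & ~(p4 & p1) & (~~p5 | (p5 xor p2))   (eliminate ->)
≡ (p4 | p1) & ~(p4 & p1) & (~~p5 | ((p5 | p2) & ~(p5 & p2)))   (expand xor)
≡ (p4 | p1) & (~p4 | ~p1) & (~~p5 | ((p5 | p2) & ~(p5 & p2)))   (De Morgan)
≡ (p4 | p1) & (~p4 | ~p1) & (p5 | ((p5 | p2) & ~(p5 & p2)))   (double negation)
≡ (p4 | p1) & (~p4 | ~p1) & (p5 | ((p5 | p2) & (~p5 | ~p2)))   (De Morgan)
≡ (p4 | p1) & (~p4 | ~p1) & (p5 | p5 | p2) & (p5 | ~p5 | ~p2)   (distribute | over &)
≡ (p4 | p1) & (~p4 | ~p1) & (p5 | p2)   (simplify)

(p4 | p1) & (~p4 | ~p1) & (p5 | p2)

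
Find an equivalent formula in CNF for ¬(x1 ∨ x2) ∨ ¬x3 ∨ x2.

¬x1 ∨ ¬x3 ∨ x2

¬(x1 ∨ x2) ∨ ¬x3 ∨ x2
≡ ¬x1 ∧ ¬x2 ∨ ¬x3 ∨ x2   (De Morgan)
≡ (¬x1 ∨ ¬x3 ∨ x2) ∧ (¬x2 ∨ ¬x3 ∨ x2)   (distribute ∨ over ∧)
≡ ¬x1 ∨ ¬x3 ∨ x2   (simplify)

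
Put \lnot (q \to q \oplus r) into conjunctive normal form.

\lnot (q \to q \oplus r)
≡ \lnot (\lnot q \lor (q \oplus r))   [eliminate \to]
≡ \lnot (\lnot q \lor (q \lor r) \land \lnot (q \land r))   [expand \oplus]
≡ \lnot \lnot q \land \lnot ((q \lor r) \land \lnot (q \land r))   [De Morgan]
≡ q \land \lnot ((q \lor r) \land \lnot (q \land r))   [double negation]
≡ q \land (\lnot (q \lor r) \lor \lnot \lnot (q \land r))   [De Morgan]
≡ q \land (\lnot q \land \lnot r \lor \lnot \lnot (q \land r))   [De Morgan]
≡ q \land (\lnot q \land \lnot r \lor q \land r)   [double negation]
≡ q \land (\lnot q \lor q) \land (\lnot q \lor r) \land (\lnot r \lor q) \land (\lnot r \lor r)   [distribute \lor over \land]
≡ q \land (\lnot q \lor r)   [simplify]

q \land (\lnot q \lor r)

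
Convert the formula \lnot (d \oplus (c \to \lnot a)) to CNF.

(\lnot d \lor \lnot c \lor \lnot a) \land (c \lor d) \land (a \lor d)

\lnot (d \oplus (c \to \lnot a))
= \lnot ((d \lor (c \to \lnot a)) \land \lnot (d \land (c \to \lnot a)))
= \lnot ((d \lor \lnot c \lor \lnot a) \land \lnot (d \land (c \to \lnot a)))
= \lnot ((d \lor \lnot c \lor \lnot a) \land \lnot (d \land (\lnot c \lor \lnot a)))
= \lnot (d \lor \lnot c \lor \lnot a) \lor \lnot \lnot (d \land (\lnot c \lor \lnot a))
= (\lnot d \land \lnot \lnot c \land \lnot \lnot a) \lor \lnot \lnot (d \land (\lnot c \lor \lnot a))
= (\lnot d \land c \land \lnot \lnot a) \lor \lnot \lnot (d \land (\lnot c \lor \lnot a))
= (\lnot d \land c \land a) \lor \lnot \lnot (d \land (\lnot c \lor \lnot a))
= (\lnot d \land c \land a) \lor (d \land (\lnot c \lor \lnot a))
= (\lnot d \lor d) \land (\lnot d \lor \lnot c \lor \lnot a) \land (c \lor d) \land (c \lor \lnot c \lor \lnot a) \land (a \lor d) \land (a \lor \lnot c \lor \lnot a)
= (\lnot d \lor \lnot c \lor \lnot a) \land (c \lor d) \land (a \lor d)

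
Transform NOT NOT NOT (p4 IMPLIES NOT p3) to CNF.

p4 AND p3

NOT NOT NOT (p4 IMPLIES NOT p3)
≡ NOT NOT NOT (NOT p4 OR NOT p3)   [eliminate IMPLIES]
≡ NOT (NOT p4 OR NOT p3)   [double negation]
≡ NOT NOT p4 AND NOT NOT p3   [De Morgan]
≡ p4 AND NOT NOT p3   [double negation]
≡ p4 AND p3   [double negation]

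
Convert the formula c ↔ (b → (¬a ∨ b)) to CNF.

c ↔ (b → (¬a ∨ b))
≡ (c → (b → (¬a ∨ b))) ∧ ((b → (¬a ∨ b)) → c)   [eliminate ↔]
≡ (¬c ∨ (b → (¬a ∨ b))) ∧ ((b → (¬a ∨ b)) → c)   [eliminate →]
≡ (¬c ∨ ¬b ∨ ¬a ∨ b) ∧ ((b → (¬a ∨ b)) → c)   [eliminate →]
≡ (¬c ∨ ¬b ∨ ¬a ∨ b) ∧ (¬(b → (¬a ∨ b)) ∨ c)   [eliminate →]
≡ (¬c ∨ ¬b ∨ ¬a ∨ b) ∧ (¬(¬b ∨ ¬a ∨ b) ∨ c)   [eliminate →]
≡ (¬c ∨ ¬b ∨ ¬a ∨ b) ∧ ((¬¬b ∧ ¬¬a ∧ ¬b) ∨ c)   [De Morgan]
≡ (¬c ∨ ¬b ∨ ¬a ∨ b) ∧ ((b ∧ ¬¬a ∧ ¬b) ∨ c)   [double negation]
≡ (¬c ∨ ¬b ∨ ¬a ∨ b) ∧ ((b ∧ a ∧ ¬b) ∨ c)   [double negation]
≡ (¬c ∨ ¬b ∨ ¬a ∨ b) ∧ (b ∨ c) ∧ (a ∨ c) ∧ (¬b ∨ c)   [distribute ∨ over ∧]
≡ (b ∨ c) ∧ (a ∨ c) ∧ (¬b ∨ c)   [simplify]

(b ∨ c) ∧ (a ∨ c) ∧ (¬b ∨ c)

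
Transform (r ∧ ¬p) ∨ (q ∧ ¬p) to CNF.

(r ∧ ¬p) ∨ (q ∧ ¬p)
⇔ (r ∨ q) ∧ (r ∨ ¬p) ∧ (¬p ∨ q) ∧ (¬p ∨ ¬p)   — distribute ∨ over ∧
⇔ (r ∨ q) ∧ ¬p   — simplify

(r ∨ q) ∧ ¬p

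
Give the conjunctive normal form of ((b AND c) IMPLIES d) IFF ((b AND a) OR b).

b AND (NOT b OR NOT c OR d)

((b AND c) IMPLIES d) IFF ((b AND a) OR b)
⇔ (((b AND c) IMPLIES d) IMPLIES ((b AND a) OR b)) AND (((b AND a) OR b) IMPLIES ((b AND c) IMPLIES d))   [eliminate IFF]
⇔ (NOT ((b AND c) IMPLIES d) OR (b AND a) OR b) AND (((b AND a) OR b) IMPLIES ((b AND c) IMPLIES d))   [eliminate IMPLIES]
⇔ (NOT (NOT (b AND c) OR d) OR (b AND a) OR b) AND (((b AND a) OR b) IMPLIES ((b AND c) IMPLIES d))   [eliminate IMPLIES]
⇔ (NOT (NOT (b AND c) OR d) OR (b AND a) OR b) AND (NOT ((b AND a) OR b) OR ((b AND c) IMPLIES d))   [eliminate IMPLIES]
⇔ (NOT (NOT (b AND c) OR d) OR (b AND a) OR b) AND (NOT ((b AND a) OR b) OR NOT (b AND c) OR d)   [eliminate IMPLIES]
⇔ ((NOT NOT (b AND c) AND NOT d) OR (b AND a) OR b) AND (NOT ((b AND a) OR b) OR NOT (b AND c) OR d)   [De Morgan]
⇔ ((b AND c AND NOT d) OR (b AND a) OR b) AND (NOT ((b AND a) OR b) OR NOT (b AND c) OR d)   [double negation]
⇔ ((b AND c AND NOT d) OR (b AND a) OR b) AND ((NOT (b AND a) AND NOT b) OR NOT (b AND c) OR d)   [De Morgan]
⇔ ((b AND c AND NOT d) OR (b AND a) OR b) AND (((NOT b OR NOT a) AND NOT b) OR NOT (b AND c) OR d)   [De Morgan]
⇔ ((b AND c AND NOT d) OR (b AND a) OR b) AND (((NOT b OR NOT a) AND NOT b) OR NOT b OR NOT c OR d)   [De Morgan]
⇔ (b OR b OR b) AND (b OR a OR b) AND (c OR b OR b) AND (c OR a OR b) AND (NOT d OR b OR b) AND (NOT d OR a OR b) AND (NOT b OR NOT a OR NOT b OR NOT c OR d) AND (NOT b OR NOT b OR NOT c OR d)   [distribute OR over AND]
⇔ b AND (NOT b OR NOT c OR d)   [simplify]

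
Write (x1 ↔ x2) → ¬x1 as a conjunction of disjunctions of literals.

¬x2 ∨ ¬x1

(x1 ↔ x2) → ¬x1
⇔ ¬(x1 ↔ x2) ∨ ¬x1
⇔ ¬((x1 → x2) ∧ (x2 → x1)) ∨ ¬x1
⇔ ¬((¬x1 ∨ x2) ∧ (x2 → x1)) ∨ ¬x1
⇔ ¬((¬x1 ∨ x2) ∧ (¬x2 ∨ x1)) ∨ ¬x1
⇔ ¬(¬x1 ∨ x2) ∨ ¬(¬x2 ∨ x1) ∨ ¬x1
⇔ (¬¬x1 ∧ ¬x2) ∨ ¬(¬x2 ∨ x1) ∨ ¬x1
⇔ (x1 ∧ ¬x2) ∨ ¬(¬x2 ∨ x1) ∨ ¬x1
⇔ (x1 ∧ ¬x2) ∨ (¬¬x2 ∧ ¬x1) ∨ ¬x1
⇔ (x1 ∧ ¬x2) ∨ (x2 ∧ ¬x1) ∨ ¬x1
⇔ (x1 ∨ x2 ∨ ¬x1) ∧ (x1 ∨ ¬x1 ∨ ¬x1) ∧ (¬x2 ∨ x2 ∨ ¬x1) ∧ (¬x2 ∨ ¬x1 ∨ ¬x1)
⇔ ¬x2 ∨ ¬x1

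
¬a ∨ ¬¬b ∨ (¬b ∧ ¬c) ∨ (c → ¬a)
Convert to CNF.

¬a ∨ ¬¬b ∨ (¬b ∧ ¬c) ∨ (c → ¬a)
≡ ¬a ∨ ¬¬b ∨ (¬b ∧ ¬c) ∨ ¬c ∨ ¬a   [eliminate →]
≡ ¬a ∨ b ∨ (¬b ∧ ¬c) ∨ ¬c ∨ ¬a   [double negation]
≡ (¬a ∨ b ∨ ¬b ∨ ¬c ∨ ¬a) ∧ (¬a ∨ b ∨ ¬c ∨ ¬c ∨ ¬a)   [distribute ∨ over ∧]
≡ ¬a ∨ b ∨ ¬c   [simplify]

¬a ∨ b ∨ ¬c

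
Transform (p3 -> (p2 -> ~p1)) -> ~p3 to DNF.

(p3 & p2 & p1) | ~p3

(p3 -> (p2 -> ~p1)) -> ~p3
⇔ ~(p3 -> (p2 -> ~p1)) | ~p3   — eliminate ->
⇔ ~(~p3 | (p2 -> ~p1)) | ~p3   — eliminate ->
⇔ ~(~p3 | ~p2 | ~p1) | ~p3   — eliminate ->
⇔ (~~p3 & ~~p2 & ~~p1) | ~p3   — De Morgan
⇔ (p3 & ~~p2 & ~~p1) | ~p3   — double negation
⇔ (p3 & p2 & ~~p1) | ~p3   — double negation
⇔ (p3 & p2 & p1) | ~p3   — double negation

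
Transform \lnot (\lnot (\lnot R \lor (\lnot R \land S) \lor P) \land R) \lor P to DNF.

\lnot R \lor P

\lnot (\lnot (\lnot R \lor (\lnot R \land S) \lor P) \land R) \lor P
= \lnot \lnot (\lnot R \lor (\lnot R \land S) \lor P) \lor \lnot R \lor P
= \lnot R \lor (\lnot R \land S) \lor P \lor \lnot R \lor P
= \lnot R \lor P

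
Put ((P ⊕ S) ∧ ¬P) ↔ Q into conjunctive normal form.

((P ⊕ S) ∧ ¬P) ↔ Q
≡ (((P ⊕ S) ∧ ¬P) → Q) ∧ (Q → ((P ⊕ S) ∧ ¬P))   — eliminate ↔
≡ (¬((P ⊕ S) ∧ ¬P) ∨ Q) ∧ (Q → ((P ⊕ S) ∧ ¬P))   — eliminate →
≡ (¬((P ∨ S) ∧ ¬(P ∧ S) ∧ ¬P) ∨ Q) ∧ (Q → ((P ⊕ S) ∧ ¬P))   — expand ⊕
≡ (¬((P ∨ S) ∧ ¬(P ∧ S) ∧ ¬P) ∨ Q) ∧ (¬Q ∨ ((P ⊕ S) ∧ ¬P))   — eliminate →
≡ (¬((P ∨ S) ∧ ¬(P ∧ S) ∧ ¬P) ∨ Q) ∧ (¬Q ∨ ((P ∨ S) ∧ ¬(P ∧ S) ∧ ¬P))   — expand ⊕
≡ (¬(P ∨ S) ∨ ¬¬(P ∧ S) ∨ ¬¬P ∨ Q) ∧ (¬Q ∨ ((P ∨ S) ∧ ¬(P ∧ S) ∧ ¬P))   — De Morgan
≡ ((¬P ∧ ¬S) ∨ ¬¬(P ∧ S) ∨ ¬¬P ∨ Q) ∧ (¬Q ∨ ((P ∨ S) ∧ ¬(P ∧ S) ∧ ¬P))   — De Morgan
≡ ((¬P ∧ ¬S) ∨ (P ∧ S) ∨ ¬¬P ∨ Q) ∧ (¬Q ∨ ((P ∨ S) ∧ ¬(P ∧ S) ∧ ¬P))   — double negation
≡ ((¬P ∧ ¬S) ∨ (P ∧ S) ∨ P ∨ Q) ∧ (¬Q ∨ ((P ∨ S) ∧ ¬(P ∧ S) ∧ ¬P))   — double negation
≡ ((¬P ∧ ¬S) ∨ (P ∧ S) ∨ P ∨ Q) ∧ (¬Q ∨ ((P ∨ S) ∧ (¬P ∨ ¬S) ∧ ¬P))   — De Morgan
≡ (¬P ∨ P ∨ P ∨ Q) ∧ (¬P ∨ S ∨ P ∨ Q) ∧ (¬S ∨ P ∨ P ∨ Q) ∧ (¬S ∨ S ∨ P ∨ Q) ∧ (¬Q ∨ P ∨ S) ∧ (¬Q ∨ ¬P ∨ ¬S) ∧ (¬Q ∨ ¬P)   — distribute ∨ over ∧
≡ (¬S ∨ P ∨ Q) ∧ (¬Q ∨ P ∨ S) ∧ (¬Q ∨ ¬P)   — simplify

(¬S ∨ P ∨ Q) ∧ (¬Q ∨ P ∨ S) ∧ (¬Q ∨ ¬P)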